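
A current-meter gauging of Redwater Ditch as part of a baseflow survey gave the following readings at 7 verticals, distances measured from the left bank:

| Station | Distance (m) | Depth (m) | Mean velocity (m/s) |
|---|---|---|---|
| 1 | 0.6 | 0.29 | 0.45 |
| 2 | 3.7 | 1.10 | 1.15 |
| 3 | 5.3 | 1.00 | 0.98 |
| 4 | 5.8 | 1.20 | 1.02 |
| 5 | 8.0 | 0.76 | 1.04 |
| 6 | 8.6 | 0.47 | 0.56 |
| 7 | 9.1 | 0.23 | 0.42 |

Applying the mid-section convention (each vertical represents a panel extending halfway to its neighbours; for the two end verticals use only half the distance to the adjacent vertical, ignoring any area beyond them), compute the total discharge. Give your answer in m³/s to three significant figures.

w_1 = (3.7 − 0.6)/2 = 1.55 m; q_1 = 0.45 × 0.29 × 1.55 = 0.2023 m³/s
w_2 = (5.3 − 0.6)/2 = 2.35 m; q_2 = 1.15 × 1.10 × 2.35 = 2.973 m³/s
w_3 = (5.8 − 3.7)/2 = 1.05 m; q_3 = 0.98 × 1.00 × 1.05 = 1.029 m³/s
w_4 = (8.0 − 5.3)/2 = 1.35 m; q_4 = 1.02 × 1.20 × 1.35 = 1.652 m³/s
w_5 = (8.6 − 5.8)/2 = 1.4 m; q_5 = 1.04 × 0.76 × 1.4 = 1.107 m³/s
w_6 = (9.1 − 8.0)/2 = 0.55 m; q_6 = 0.56 × 0.47 × 0.55 = 0.1448 m³/s
w_7 = (9.1 − 8.6)/2 = 0.25 m; q_7 = 0.42 × 0.23 × 0.25 = 0.02415 m³/s
Q = Σ qᵢ = 7.132 m³/s

7.13 m³/s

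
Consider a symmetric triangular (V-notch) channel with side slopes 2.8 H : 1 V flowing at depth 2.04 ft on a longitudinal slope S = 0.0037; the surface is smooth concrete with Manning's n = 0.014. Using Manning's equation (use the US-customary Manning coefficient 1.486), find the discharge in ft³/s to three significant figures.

73.2 ft³/s

A = z·y² = 2.8×2.04² = 11.65 ft²
P = 2y√(1+z²) = 2×2.04×√(1+2.8²) = 12.13 ft
R = A/P = 11.65/12.13 = 0.9606 ft
Q = (1.486/n)·A·R^(2/3)·S^(1/2) = (1.486/0.014) × 11.65 × 0.9606^(2/3) × 0.0037^(1/2) = 73.24 ft³/s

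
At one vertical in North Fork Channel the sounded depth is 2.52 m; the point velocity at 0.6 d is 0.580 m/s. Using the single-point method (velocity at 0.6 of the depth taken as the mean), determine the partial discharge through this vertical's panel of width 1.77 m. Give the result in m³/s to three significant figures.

v̄ = v₀.₆ = 0.580 m/s
q = v̄ × d × w = 0.5800 × 2.52 × 1.77 = 2.587 m³/s

2.59 m³/s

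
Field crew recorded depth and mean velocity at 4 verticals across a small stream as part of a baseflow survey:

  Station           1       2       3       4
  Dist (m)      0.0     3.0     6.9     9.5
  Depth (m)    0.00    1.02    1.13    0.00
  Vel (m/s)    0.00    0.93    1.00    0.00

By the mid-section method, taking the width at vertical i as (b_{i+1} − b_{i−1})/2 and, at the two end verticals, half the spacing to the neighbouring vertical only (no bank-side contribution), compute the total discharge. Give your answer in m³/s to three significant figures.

w_2 = (6.9 − 0.0)/2 = 3.45 m; q_2 = 0.93 × 1.02 × 3.45 = 3.273 m³/s
w_3 = (9.5 − 3.0)/2 = 3.25 m; q_3 = 1.00 × 1.13 × 3.25 = 3.673 m³/s
Stations 1, 4 contribute zero (depth or velocity is 0).
Q = Σ qᵢ = 6.945 m³/s

6.95 m³/s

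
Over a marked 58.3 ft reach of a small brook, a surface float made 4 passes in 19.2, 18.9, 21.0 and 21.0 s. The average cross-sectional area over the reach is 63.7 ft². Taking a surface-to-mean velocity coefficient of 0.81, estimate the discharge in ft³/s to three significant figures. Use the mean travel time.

t̄ = (19.2 + 18.9 + 21.0 + 21.0) / 4 = 20.025 s
v_surface = L / t̄ = 58.3 / 20.025 = 2.911 ft/s
v_mean = 0.81 × 2.911 = 2.358 ft/s
Q = A × v_mean = 63.7 × 2.358 = 150.2 ft³/s

150 ft³/s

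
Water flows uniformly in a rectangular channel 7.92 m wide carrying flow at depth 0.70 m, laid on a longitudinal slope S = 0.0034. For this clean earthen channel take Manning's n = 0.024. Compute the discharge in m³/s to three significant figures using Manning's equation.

9.53 m³/s

A = b·y = 7.92 × 0.70 = 5.544 m²
P = b + 2y = 7.92 + 2×0.70 = 9.320 m
R = A/P = 5.544/9.320 = 0.5948 m
Q = (1/n)·A·R^(2/3)·S^(1/2) = (1/0.024) × 5.544 × 0.5948^(2/3) × 0.0034^(1/2) = 9.527 m³/s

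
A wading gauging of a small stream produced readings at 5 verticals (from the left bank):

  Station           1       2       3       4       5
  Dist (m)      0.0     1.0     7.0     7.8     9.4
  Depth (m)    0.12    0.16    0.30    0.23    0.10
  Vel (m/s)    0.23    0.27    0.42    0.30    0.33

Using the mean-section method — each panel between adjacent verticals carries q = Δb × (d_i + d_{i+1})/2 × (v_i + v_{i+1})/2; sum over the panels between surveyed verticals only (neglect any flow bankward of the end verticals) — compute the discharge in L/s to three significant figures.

671 L/s

Panel 1-2: Δb = 1 m, d̄ = (0.12+0.16)/2 = 0.14, v̄ = (0.23+0.27)/2 = 0.25 → q = 1×0.14×0.25 = 0.03500 m³/s
Panel 2-3: Δb = 6 m, d̄ = (0.16+0.30)/2 = 0.23, v̄ = (0.27+0.42)/2 = 0.345 → q = 6×0.23×0.345 = 0.4761 m³/s
Panel 3-4: Δb = 0.8 m, d̄ = (0.30+0.23)/2 = 0.265, v̄ = (0.42+0.30)/2 = 0.36 → q = 0.8×0.265×0.36 = 0.07632 m³/s
Panel 4-5: Δb = 1.6 m, d̄ = (0.23+0.10)/2 = 0.165, v̄ = (0.30+0.33)/2 = 0.315 → q = 1.6×0.165×0.315 = 0.08316 m³/s
Q = Σ q = 0.6706 m³/s
= 0.6706 × 1000 = 670.6 L/s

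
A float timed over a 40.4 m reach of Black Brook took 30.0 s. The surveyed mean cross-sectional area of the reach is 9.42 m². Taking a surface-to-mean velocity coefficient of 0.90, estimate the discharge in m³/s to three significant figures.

11.4 m³/s

v_surface = L / t̄ = 40.4 / 30 = 1.347 m/s
v_mean = 0.90 × 1.347 = 1.212 m/s
Q = A × v_mean = 9.42 × 1.212 = 11.42 m³/s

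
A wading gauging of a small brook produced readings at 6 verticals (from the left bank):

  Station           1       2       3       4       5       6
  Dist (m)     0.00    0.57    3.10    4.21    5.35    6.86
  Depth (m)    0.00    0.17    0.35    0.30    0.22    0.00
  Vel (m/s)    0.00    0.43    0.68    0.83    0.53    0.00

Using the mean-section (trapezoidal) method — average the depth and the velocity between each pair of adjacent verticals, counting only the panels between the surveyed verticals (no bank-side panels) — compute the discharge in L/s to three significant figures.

Panel 1-2: Δb = 0.57 m, d̄ = (0.00+0.17)/2 = 0.085, v̄ = (0.00+0.43)/2 = 0.215 → q = 0.57×0.085×0.215 = 0.01042 m³/s
Panel 2-3: Δb = 2.53 m, d̄ = (0.17+0.35)/2 = 0.26, v̄ = (0.43+0.68)/2 = 0.555 → q = 2.53×0.26×0.555 = 0.3651 m³/s
Panel 3-4: Δb = 1.11 m, d̄ = (0.35+0.30)/2 = 0.325, v̄ = (0.68+0.83)/2 = 0.755 → q = 1.11×0.325×0.755 = 0.2724 m³/s
Panel 4-5: Δb = 1.14 m, d̄ = (0.30+0.22)/2 = 0.26, v̄ = (0.83+0.53)/2 = 0.68 → q = 1.14×0.26×0.68 = 0.2016 m³/s
Panel 5-6: Δb = 1.51 m, d̄ = (0.22+0.00)/2 = 0.11, v̄ = (0.53+0.00)/2 = 0.265 → q = 1.51×0.11×0.265 = 0.04402 m³/s
Q = Σ q = 0.8934 m³/s
= 0.8934 × 1000 = 893.4 L/s

893 L/s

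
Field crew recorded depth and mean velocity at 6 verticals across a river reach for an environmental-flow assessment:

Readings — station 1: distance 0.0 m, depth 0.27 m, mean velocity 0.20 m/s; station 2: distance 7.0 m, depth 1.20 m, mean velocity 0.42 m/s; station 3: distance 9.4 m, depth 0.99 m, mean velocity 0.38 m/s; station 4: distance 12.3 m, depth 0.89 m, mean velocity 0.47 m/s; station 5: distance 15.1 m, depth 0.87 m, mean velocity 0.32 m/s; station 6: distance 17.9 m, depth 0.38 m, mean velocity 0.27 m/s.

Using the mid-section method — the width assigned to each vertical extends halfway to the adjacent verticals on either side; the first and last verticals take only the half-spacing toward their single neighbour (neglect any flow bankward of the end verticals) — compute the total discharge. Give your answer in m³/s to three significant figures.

5.67 m³/s

w_1 = (7.0 − 0.0)/2 = 3.5 m; q_1 = 0.20 × 0.27 × 3.5 = 0.1890 m³/s
w_2 = (9.4 − 0.0)/2 = 4.7 m; q_2 = 0.42 × 1.20 × 4.7 = 2.369 m³/s
w_3 = (12.3 − 7.0)/2 = 2.65 m; q_3 = 0.38 × 0.99 × 2.65 = 0.9969 m³/s
w_4 = (15.1 − 9.4)/2 = 2.85 m; q_4 = 0.47 × 0.89 × 2.85 = 1.192 m³/s
w_5 = (17.9 − 12.3)/2 = 2.8 m; q_5 = 0.32 × 0.87 × 2.8 = 0.7795 m³/s
w_6 = (17.9 − 15.1)/2 = 1.4 m; q_6 = 0.27 × 0.38 × 1.4 = 0.1436 m³/s
Q = Σ qᵢ = 5.670 m³/s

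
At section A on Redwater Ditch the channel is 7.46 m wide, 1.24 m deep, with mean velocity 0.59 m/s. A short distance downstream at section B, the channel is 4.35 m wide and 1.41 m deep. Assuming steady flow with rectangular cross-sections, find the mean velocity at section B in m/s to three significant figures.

0.890 m/s

Q = A₁V₁ = (7.46×1.24) × 0.59 = 5.458 m³/s
A₂ = 4.35 × 1.41 = 6.134 m²
V₂ = Q/A₂ = 5.458/6.134 = 0.8898 m/s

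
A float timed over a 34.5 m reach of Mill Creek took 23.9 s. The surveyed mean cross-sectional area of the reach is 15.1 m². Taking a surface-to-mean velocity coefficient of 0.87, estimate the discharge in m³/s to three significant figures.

19.0 m³/s

v_surface = L / t̄ = 34.5 / 23.9 = 1.444 m/s
v_mean = 0.87 × 1.444 = 1.256 m/s
Q = A × v_mean = 15.1 × 1.256 = 18.96 m³/s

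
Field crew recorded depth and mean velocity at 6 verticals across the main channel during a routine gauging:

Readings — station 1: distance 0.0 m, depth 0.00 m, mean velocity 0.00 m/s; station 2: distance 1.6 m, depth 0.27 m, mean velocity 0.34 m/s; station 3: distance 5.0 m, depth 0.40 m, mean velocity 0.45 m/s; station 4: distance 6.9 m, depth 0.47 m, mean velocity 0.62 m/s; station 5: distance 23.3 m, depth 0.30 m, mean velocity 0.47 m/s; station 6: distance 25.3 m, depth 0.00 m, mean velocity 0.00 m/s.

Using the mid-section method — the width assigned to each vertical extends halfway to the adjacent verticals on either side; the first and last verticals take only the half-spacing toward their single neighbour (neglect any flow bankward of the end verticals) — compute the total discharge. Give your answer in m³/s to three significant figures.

w_2 = (5.0 − 0.0)/2 = 2.5 m; q_2 = 0.34 × 0.27 × 2.5 = 0.2295 m³/s
w_3 = (6.9 − 1.6)/2 = 2.65 m; q_3 = 0.45 × 0.40 × 2.65 = 0.4770 m³/s
w_4 = (23.3 − 5.0)/2 = 9.15 m; q_4 = 0.62 × 0.47 × 9.15 = 2.666 m³/s
w_5 = (25.3 − 6.9)/2 = 9.2 m; q_5 = 0.47 × 0.30 × 9.2 = 1.297 m³/s
Stations 1, 6 contribute zero (depth or velocity is 0).
Q = Σ qᵢ = 4.670 m³/s

4.67 m³/s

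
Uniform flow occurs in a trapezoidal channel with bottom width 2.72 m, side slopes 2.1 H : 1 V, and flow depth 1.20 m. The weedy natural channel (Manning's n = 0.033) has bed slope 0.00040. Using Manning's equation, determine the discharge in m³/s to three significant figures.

A = (b + z·y)·y = (2.72 + 2.1×1.20)×1.20 = 6.288 m²
P = b + 2y√(1+z²) = 2.72 + 2×1.20×√(1+2.1²) = 8.302 m
R = A/P = 6.288/8.302 = 0.7574 m
Q = (1/n)·A·R^(2/3)·S^(1/2) = (1/0.033) × 6.288 × 0.7574^(2/3) × 0.00040^(1/2) = 3.166 m³/s

3.17 m³/s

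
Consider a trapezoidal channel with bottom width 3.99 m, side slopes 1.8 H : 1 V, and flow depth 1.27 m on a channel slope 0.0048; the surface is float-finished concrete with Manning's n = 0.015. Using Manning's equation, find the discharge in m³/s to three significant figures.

A = (b + z·y)·y = (3.99 + 1.8×1.27)×1.27 = 7.971 m²
P = b + 2y√(1+z²) = 3.99 + 2×1.27×√(1+1.8²) = 9.220 m
R = A/P = 7.971/9.220 = 0.8645 m
Q = (1/n)·A·R^(2/3)·S^(1/2) = (1/0.015) × 7.971 × 0.8645^(2/3) × 0.0048^(1/2) = 33.41 m³/s

33.4 m³/s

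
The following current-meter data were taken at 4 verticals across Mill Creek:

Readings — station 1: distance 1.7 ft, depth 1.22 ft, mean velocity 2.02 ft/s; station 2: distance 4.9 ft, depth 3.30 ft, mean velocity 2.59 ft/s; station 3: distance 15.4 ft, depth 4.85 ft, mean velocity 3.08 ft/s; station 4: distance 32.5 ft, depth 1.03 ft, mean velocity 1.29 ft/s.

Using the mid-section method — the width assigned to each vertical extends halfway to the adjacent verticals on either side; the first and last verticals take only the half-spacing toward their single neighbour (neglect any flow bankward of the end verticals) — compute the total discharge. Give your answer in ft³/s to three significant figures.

280 ft³/s

w_1 = (4.9 − 1.7)/2 = 1.6 ft; q_1 = 2.02 × 1.22 × 1.6 = 3.943 ft³/s
w_2 = (15.4 − 1.7)/2 = 6.85 ft; q_2 = 2.59 × 3.30 × 6.85 = 58.55 ft³/s
w_3 = (32.5 − 4.9)/2 = 13.8 ft; q_3 = 3.08 × 4.85 × 13.8 = 206.1 ft³/s
w_4 = (32.5 − 15.4)/2 = 8.55 ft; q_4 = 1.29 × 1.03 × 8.55 = 11.36 ft³/s
Q = Σ qᵢ = 280.0 ft³/s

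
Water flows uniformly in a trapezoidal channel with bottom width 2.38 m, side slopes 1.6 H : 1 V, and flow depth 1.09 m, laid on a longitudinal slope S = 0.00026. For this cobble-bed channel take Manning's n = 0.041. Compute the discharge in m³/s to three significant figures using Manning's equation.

1.38 m³/s

A = (b + z·y)·y = (2.38 + 1.6×1.09)×1.09 = 4.495 m²
P = b + 2y√(1+z²) = 2.38 + 2×1.09×√(1+1.6²) = 6.493 m
R = A/P = 4.495/6.493 = 0.6923 m
Q = (1/n)·A·R^(2/3)·S^(1/2) = (1/0.041) × 4.495 × 0.6923^(2/3) × 0.00026^(1/2) = 1.383 m³/s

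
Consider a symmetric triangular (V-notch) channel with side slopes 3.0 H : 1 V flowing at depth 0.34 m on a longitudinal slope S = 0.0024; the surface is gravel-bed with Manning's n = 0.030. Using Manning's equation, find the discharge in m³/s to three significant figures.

A = z·y² = 3.0×0.34² = 0.3468 m²
P = 2y√(1+z²) = 2×0.34×√(1+3.0²) = 2.150 m
R = A/P = 0.3468/2.150 = 0.1613 m
Q = (1/n)·A·R^(2/3)·S^(1/2) = (1/0.030) × 0.3468 × 0.1613^(2/3) × 0.0024^(1/2) = 0.1678 m³/s

0.168 m³/s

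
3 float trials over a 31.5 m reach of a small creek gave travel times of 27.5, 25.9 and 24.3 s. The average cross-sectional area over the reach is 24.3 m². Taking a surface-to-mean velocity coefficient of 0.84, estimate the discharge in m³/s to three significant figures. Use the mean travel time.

24.8 m³/s

t̄ = (27.5 + 25.9 + 24.3) / 3 = 25.9 s
v_surface = L / t̄ = 31.5 / 25.9 = 1.216 m/s
v_mean = 0.84 × 1.216 = 1.022 m/s
Q = A × v_mean = 24.3 × 1.022 = 24.83 m³/s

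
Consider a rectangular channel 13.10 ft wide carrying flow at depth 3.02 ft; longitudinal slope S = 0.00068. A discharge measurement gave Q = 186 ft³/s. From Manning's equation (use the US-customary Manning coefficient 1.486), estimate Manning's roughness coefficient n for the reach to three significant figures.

0.0134

A = b·y = 13.10 × 3.02 = 39.56 ft²
P = b + 2y = 13.10 + 2×3.02 = 19.14 ft
R = A/P = 39.56/19.14 = 2.067 ft
n = (1.486/Q)·A·R^(2/3)·S^(1/2) = (1.486/186) × 39.56 × 1.623 × 0.02608 = 0.01337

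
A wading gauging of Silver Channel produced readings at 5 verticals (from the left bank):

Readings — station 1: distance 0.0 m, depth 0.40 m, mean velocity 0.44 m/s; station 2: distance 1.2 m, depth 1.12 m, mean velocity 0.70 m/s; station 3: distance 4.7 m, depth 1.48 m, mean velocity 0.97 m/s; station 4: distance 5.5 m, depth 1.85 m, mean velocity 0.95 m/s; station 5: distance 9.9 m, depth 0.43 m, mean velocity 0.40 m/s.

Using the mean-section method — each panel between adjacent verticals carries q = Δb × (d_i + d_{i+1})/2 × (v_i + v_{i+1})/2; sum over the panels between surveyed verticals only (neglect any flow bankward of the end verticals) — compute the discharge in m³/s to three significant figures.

8.98 m³/s

Panel 1-2: Δb = 1.2 m, d̄ = (0.40+1.12)/2 = 0.76, v̄ = (0.44+0.70)/2 = 0.57 → q = 1.2×0.76×0.57 = 0.5198 m³/s
Panel 2-3: Δb = 3.5 m, d̄ = (1.12+1.48)/2 = 1.3, v̄ = (0.70+0.97)/2 = 0.835 → q = 3.5×1.3×0.835 = 3.799 m³/s
Panel 3-4: Δb = 0.8 m, d̄ = (1.48+1.85)/2 = 1.665, v̄ = (0.97+0.95)/2 = 0.96 → q = 0.8×1.665×0.96 = 1.279 m³/s
Panel 4-5: Δb = 4.4 m, d̄ = (1.85+0.43)/2 = 1.14, v̄ = (0.95+0.40)/2 = 0.675 → q = 4.4×1.14×0.675 = 3.386 m³/s
Q = Σ q = 8.984 m³/s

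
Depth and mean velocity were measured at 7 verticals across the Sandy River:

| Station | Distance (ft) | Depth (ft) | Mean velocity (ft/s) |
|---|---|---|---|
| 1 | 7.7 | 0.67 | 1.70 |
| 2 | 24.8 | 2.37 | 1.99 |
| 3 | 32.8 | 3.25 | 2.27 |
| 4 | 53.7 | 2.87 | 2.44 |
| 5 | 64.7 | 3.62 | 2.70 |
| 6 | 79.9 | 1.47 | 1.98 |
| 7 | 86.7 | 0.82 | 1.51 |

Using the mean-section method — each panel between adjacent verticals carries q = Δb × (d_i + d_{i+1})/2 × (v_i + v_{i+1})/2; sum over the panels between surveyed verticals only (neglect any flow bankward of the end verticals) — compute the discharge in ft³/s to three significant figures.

442 ft³/s

Panel 1-2: Δb = 17.1 ft, d̄ = (0.67+2.37)/2 = 1.52, v̄ = (1.70+1.99)/2 = 1.845 → q = 17.1×1.52×1.845 = 47.96 ft³/s
Panel 2-3: Δb = 8 ft, d̄ = (2.37+3.25)/2 = 2.81, v̄ = (1.99+2.27)/2 = 2.13 → q = 8×2.81×2.13 = 47.88 ft³/s
Panel 3-4: Δb = 20.9 ft, d̄ = (3.25+2.87)/2 = 3.06, v̄ = (2.27+2.44)/2 = 2.355 → q = 20.9×3.06×2.355 = 150.6 ft³/s
Panel 4-5: Δb = 11 ft, d̄ = (2.87+3.62)/2 = 3.245, v̄ = (2.44+2.70)/2 = 2.57 → q = 11×3.245×2.57 = 91.74 ft³/s
Panel 5-6: Δb = 15.2 ft, d̄ = (3.62+1.47)/2 = 2.545, v̄ = (2.70+1.98)/2 = 2.34 → q = 15.2×2.545×2.34 = 90.52 ft³/s
Panel 6-7: Δb = 6.8 ft, d̄ = (1.47+0.82)/2 = 1.145, v̄ = (1.98+1.51)/2 = 1.745 → q = 6.8×1.145×1.745 = 13.59 ft³/s
Q = Σ q = 442.3 ft³/s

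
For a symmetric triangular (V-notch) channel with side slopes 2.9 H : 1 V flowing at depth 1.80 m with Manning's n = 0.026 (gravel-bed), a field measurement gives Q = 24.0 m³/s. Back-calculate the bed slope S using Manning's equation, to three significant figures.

A = z·y² = 2.9×1.80² = 9.396 m²
P = 2y√(1+z²) = 2×1.80×√(1+2.9²) = 11.04 m
R = A/P = 9.396/11.04 = 0.8508 m
S = (Q·n / (1·A·R^(2/3)))² = (24.0×0.026 / (1×9.396×0.8979))² = 0.005470

0.00547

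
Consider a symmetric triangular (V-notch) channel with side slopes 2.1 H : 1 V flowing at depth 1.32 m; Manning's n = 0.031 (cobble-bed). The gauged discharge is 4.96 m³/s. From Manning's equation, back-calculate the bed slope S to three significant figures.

A = z·y² = 2.1×1.32² = 3.659 m²
P = 2y√(1+z²) = 2×1.32×√(1+2.1²) = 6.140 m
R = A/P = 3.659/6.140 = 0.5959 m
S = (Q·n / (1·A·R^(2/3)))² = (4.96×0.031 / (1×3.659×0.7081))² = 0.003522

0.00352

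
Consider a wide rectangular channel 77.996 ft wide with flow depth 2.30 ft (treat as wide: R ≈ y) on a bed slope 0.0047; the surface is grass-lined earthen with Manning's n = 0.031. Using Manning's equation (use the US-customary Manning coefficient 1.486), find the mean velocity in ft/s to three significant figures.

5.73 ft/s

A = b·y = 77.996 × 2.30 = 179.4 ft²
Wide channel: R ≈ y = 2.30 ft
Q = (1.486/n)·A·R^(2/3)·S^(1/2) = (1.486/0.031) × 179.4 × 2.300^(2/3) × 0.0047^(1/2) = 1027 ft³/s
V = Q/A = 1027/179.4 = 5.726 ft/s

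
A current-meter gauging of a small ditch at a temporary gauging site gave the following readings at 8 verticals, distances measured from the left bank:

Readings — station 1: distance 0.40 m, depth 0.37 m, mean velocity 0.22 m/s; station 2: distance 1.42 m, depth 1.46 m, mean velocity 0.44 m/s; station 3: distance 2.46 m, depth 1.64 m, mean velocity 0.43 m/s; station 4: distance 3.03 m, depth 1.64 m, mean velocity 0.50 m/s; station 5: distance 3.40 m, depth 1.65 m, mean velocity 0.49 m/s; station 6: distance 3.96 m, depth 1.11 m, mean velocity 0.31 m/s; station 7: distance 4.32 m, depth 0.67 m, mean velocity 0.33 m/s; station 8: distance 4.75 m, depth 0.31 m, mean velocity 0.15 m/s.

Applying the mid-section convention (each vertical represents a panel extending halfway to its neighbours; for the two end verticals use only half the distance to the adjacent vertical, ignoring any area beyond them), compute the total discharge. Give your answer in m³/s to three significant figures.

2.29 m³/s

w_1 = (1.42 − 0.40)/2 = 0.51 m; q_1 = 0.22 × 0.37 × 0.51 = 0.04151 m³/s
w_2 = (2.46 − 0.40)/2 = 1.03 m; q_2 = 0.44 × 1.46 × 1.03 = 0.6617 m³/s
w_3 = (3.03 − 1.42)/2 = 0.805 m; q_3 = 0.43 × 1.64 × 0.805 = 0.5677 m³/s
w_4 = (3.40 − 2.46)/2 = 0.47 m; q_4 = 0.50 × 1.64 × 0.47 = 0.3854 m³/s
w_5 = (3.96 − 3.03)/2 = 0.465 m; q_5 = 0.49 × 1.65 × 0.465 = 0.3760 m³/s
w_6 = (4.32 − 3.40)/2 = 0.46 m; q_6 = 0.31 × 1.11 × 0.46 = 0.1583 m³/s
w_7 = (4.75 − 3.96)/2 = 0.395 m; q_7 = 0.33 × 0.67 × 0.395 = 0.08733 m³/s
w_8 = (4.75 − 4.32)/2 = 0.215 m; q_8 = 0.15 × 0.31 × 0.215 = 0.009998 m³/s
Q = Σ qᵢ = 2.288 m³/s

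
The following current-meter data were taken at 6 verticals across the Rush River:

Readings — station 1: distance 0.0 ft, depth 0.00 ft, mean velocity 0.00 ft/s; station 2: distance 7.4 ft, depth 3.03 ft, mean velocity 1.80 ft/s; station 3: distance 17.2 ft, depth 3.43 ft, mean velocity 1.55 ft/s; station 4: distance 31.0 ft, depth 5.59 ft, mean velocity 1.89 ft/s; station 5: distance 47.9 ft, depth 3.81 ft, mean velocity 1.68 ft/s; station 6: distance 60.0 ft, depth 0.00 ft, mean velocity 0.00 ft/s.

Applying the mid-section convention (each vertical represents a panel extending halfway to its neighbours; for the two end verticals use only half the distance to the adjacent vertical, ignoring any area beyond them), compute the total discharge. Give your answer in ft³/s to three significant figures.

365 ft³/s

w_2 = (17.2 − 0.0)/2 = 8.6 ft; q_2 = 1.80 × 3.03 × 8.6 = 46.90 ft³/s
w_3 = (31.0 − 7.4)/2 = 11.8 ft; q_3 = 1.55 × 3.43 × 11.8 = 62.73 ft³/s
w_4 = (47.9 − 17.2)/2 = 15.35 ft; q_4 = 1.89 × 5.59 × 15.35 = 162.2 ft³/s
w_5 = (60.0 − 31.0)/2 = 14.5 ft; q_5 = 1.68 × 3.81 × 14.5 = 92.81 ft³/s
Stations 1, 6 contribute zero (depth or velocity is 0).
Q = Σ qᵢ = 364.6 ft³/s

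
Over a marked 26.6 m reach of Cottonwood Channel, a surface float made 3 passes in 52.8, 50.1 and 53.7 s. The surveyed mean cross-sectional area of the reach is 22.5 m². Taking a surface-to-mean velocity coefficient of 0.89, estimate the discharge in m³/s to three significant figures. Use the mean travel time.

t̄ = (52.8 + 50.1 + 53.7) / 3 = 52.2 s
v_surface = L / t̄ = 26.6 / 52.2 = 0.5096 m/s
v_mean = 0.89 × 0.5096 = 0.4535 m/s
Q = A × v_mean = 22.5 × 0.4535 = 10.20 m³/s

10.2 m³/s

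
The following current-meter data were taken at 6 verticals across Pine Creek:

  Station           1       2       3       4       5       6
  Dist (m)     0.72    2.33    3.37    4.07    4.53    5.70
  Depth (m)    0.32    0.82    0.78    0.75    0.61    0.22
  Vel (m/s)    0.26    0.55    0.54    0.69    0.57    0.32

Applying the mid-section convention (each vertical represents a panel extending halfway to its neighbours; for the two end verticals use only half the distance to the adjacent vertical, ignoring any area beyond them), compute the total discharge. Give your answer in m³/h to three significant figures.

5960 m³/h

w_1 = (2.33 − 0.72)/2 = 0.805 m; q_1 = 0.26 × 0.32 × 0.805 = 0.06698 m³/s
w_2 = (3.37 − 0.72)/2 = 1.325 m; q_2 = 0.55 × 0.82 × 1.325 = 0.5976 m³/s
w_3 = (4.07 − 2.33)/2 = 0.87 m; q_3 = 0.54 × 0.78 × 0.87 = 0.3664 m³/s
w_4 = (4.53 − 3.37)/2 = 0.58 m; q_4 = 0.69 × 0.75 × 0.58 = 0.3002 m³/s
w_5 = (5.70 − 4.07)/2 = 0.815 m; q_5 = 0.57 × 0.61 × 0.815 = 0.2834 m³/s
w_6 = (5.70 − 4.53)/2 = 0.585 m; q_6 = 0.32 × 0.22 × 0.585 = 0.04118 m³/s
Q = Σ qᵢ = 1.656 m³/s
= 1.656 × 3600 = 5961 m³/h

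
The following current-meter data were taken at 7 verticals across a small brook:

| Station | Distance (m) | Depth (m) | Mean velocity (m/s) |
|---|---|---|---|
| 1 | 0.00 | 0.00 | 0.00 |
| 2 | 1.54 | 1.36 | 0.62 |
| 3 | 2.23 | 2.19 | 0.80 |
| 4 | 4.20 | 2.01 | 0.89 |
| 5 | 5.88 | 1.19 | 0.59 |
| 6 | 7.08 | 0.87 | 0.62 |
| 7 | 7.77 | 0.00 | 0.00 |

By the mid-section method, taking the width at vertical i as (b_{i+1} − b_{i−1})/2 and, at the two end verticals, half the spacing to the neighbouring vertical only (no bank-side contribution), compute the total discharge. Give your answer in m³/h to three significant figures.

29000 m³/h

w_2 = (2.23 − 0.00)/2 = 1.115 m; q_2 = 0.62 × 1.36 × 1.115 = 0.9402 m³/s
w_3 = (4.20 − 1.54)/2 = 1.33 m; q_3 = 0.80 × 2.19 × 1.33 = 2.330 m³/s
w_4 = (5.88 − 2.23)/2 = 1.825 m; q_4 = 0.89 × 2.01 × 1.825 = 3.265 m³/s
w_5 = (7.08 − 4.20)/2 = 1.44 m; q_5 = 0.59 × 1.19 × 1.44 = 1.011 m³/s
w_6 = (7.77 − 5.88)/2 = 0.945 m; q_6 = 0.62 × 0.87 × 0.945 = 0.5097 m³/s
Stations 1, 7 contribute zero (depth or velocity is 0).
Q = Σ qᵢ = 8.056 m³/s
= 8.056 × 3600 = 29000 m³/h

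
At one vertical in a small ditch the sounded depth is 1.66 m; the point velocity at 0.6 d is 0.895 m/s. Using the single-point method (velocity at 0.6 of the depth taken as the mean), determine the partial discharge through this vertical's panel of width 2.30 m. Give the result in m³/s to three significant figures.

3.42 m³/s

v̄ = v₀.₆ = 0.895 m/s
q = v̄ × d × w = 0.8950 × 1.66 × 2.30 = 3.417 m³/s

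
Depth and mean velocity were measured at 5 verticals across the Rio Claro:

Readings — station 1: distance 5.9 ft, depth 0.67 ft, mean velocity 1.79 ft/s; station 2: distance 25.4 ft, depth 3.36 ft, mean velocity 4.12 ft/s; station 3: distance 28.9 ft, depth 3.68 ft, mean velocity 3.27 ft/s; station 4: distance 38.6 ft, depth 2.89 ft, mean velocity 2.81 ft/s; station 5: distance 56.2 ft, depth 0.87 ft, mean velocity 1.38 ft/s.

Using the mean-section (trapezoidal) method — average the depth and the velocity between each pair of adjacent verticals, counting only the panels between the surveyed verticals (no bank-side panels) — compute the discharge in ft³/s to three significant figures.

328 ft³/s

Panel 1-2: Δb = 19.5 ft, d̄ = (0.67+3.36)/2 = 2.015, v̄ = (1.79+4.12)/2 = 2.955 → q = 19.5×2.015×2.955 = 116.1 ft³/s
Panel 2-3: Δb = 3.5 ft, d̄ = (3.36+3.68)/2 = 3.52, v̄ = (4.12+3.27)/2 = 3.695 → q = 3.5×3.52×3.695 = 45.52 ft³/s
Panel 3-4: Δb = 9.7 ft, d̄ = (3.68+2.89)/2 = 3.285, v̄ = (3.27+2.81)/2 = 3.04 → q = 9.7×3.285×3.04 = 96.87 ft³/s
Panel 4-5: Δb = 17.6 ft, d̄ = (2.89+0.87)/2 = 1.88, v̄ = (2.81+1.38)/2 = 2.095 → q = 17.6×1.88×2.095 = 69.32 ft³/s
Q = Σ q = 327.8 ft³/s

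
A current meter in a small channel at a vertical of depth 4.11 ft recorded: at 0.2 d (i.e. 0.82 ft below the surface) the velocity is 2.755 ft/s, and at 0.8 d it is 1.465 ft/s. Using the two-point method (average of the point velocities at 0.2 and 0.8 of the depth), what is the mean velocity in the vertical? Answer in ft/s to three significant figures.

2.11 ft/s

v̄ = (2.755 + 1.465) / 2 = 2.110 ft/s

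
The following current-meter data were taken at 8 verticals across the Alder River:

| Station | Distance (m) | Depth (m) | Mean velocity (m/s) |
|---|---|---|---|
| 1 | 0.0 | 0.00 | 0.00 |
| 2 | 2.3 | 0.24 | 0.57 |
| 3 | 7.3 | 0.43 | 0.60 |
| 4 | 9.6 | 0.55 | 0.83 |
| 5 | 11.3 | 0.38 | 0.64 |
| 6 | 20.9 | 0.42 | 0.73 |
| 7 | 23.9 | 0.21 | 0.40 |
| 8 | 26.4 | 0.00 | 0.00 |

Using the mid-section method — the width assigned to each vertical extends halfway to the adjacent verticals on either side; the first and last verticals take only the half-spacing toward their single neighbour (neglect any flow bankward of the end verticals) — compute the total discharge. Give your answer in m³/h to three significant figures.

w_2 = (7.3 − 0.0)/2 = 3.65 m; q_2 = 0.57 × 0.24 × 3.65 = 0.4993 m³/s
w_3 = (9.6 − 2.3)/2 = 3.65 m; q_3 = 0.60 × 0.43 × 3.65 = 0.9417 m³/s
w_4 = (11.3 − 7.3)/2 = 2 m; q_4 = 0.83 × 0.55 × 2 = 0.9130 m³/s
w_5 = (20.9 − 9.6)/2 = 5.65 m; q_5 = 0.64 × 0.38 × 5.65 = 1.374 m³/s
w_6 = (23.9 − 11.3)/2 = 6.3 m; q_6 = 0.73 × 0.42 × 6.3 = 1.932 m³/s
w_7 = (26.4 − 20.9)/2 = 2.75 m; q_7 = 0.40 × 0.21 × 2.75 = 0.2310 m³/s
Stations 1, 8 contribute zero (depth or velocity is 0).
Q = Σ qᵢ = 5.891 m³/s
= 5.891 × 3600 = 21210 m³/h

21200 m³/h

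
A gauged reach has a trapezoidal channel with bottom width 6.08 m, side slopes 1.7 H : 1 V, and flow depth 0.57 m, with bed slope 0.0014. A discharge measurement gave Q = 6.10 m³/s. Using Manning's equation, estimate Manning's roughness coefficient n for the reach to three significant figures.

0.0152

A = (b + z·y)·y = (6.08 + 1.7×0.57)×0.57 = 4.018 m²
P = b + 2y√(1+z²) = 6.08 + 2×0.57×√(1+1.7²) = 8.328 m
R = A/P = 4.018/8.328 = 0.4824 m
n = (1/Q)·A·R^(2/3)·S^(1/2) = (1/6.10) × 4.018 × 0.6151 × 0.03742 = 0.01516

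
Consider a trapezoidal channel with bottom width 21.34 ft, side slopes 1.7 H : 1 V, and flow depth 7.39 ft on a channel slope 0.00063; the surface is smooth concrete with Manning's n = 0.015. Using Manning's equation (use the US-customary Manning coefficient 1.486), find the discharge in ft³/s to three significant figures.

A = (b + z·y)·y = (21.34 + 1.7×7.39)×7.39 = 250.5 ft²
P = b + 2y√(1+z²) = 21.34 + 2×7.39×√(1+1.7²) = 50.49 ft
R = A/P = 250.5/50.49 = 4.962 ft
Q = (1.486/n)·A·R^(2/3)·S^(1/2) = (1.486/0.015) × 250.5 × 4.962^(2/3) × 0.00063^(1/2) = 1812 ft³/s

1810 ft³/s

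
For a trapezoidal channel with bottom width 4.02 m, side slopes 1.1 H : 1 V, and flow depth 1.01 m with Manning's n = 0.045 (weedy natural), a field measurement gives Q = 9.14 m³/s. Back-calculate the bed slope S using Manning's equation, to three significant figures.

A = (b + z·y)·y = (4.02 + 1.1×1.01)×1.01 = 5.182 m²
P = b + 2y√(1+z²) = 4.02 + 2×1.01×√(1+1.1²) = 7.023 m
R = A/P = 5.182/7.023 = 0.7379 m
S = (Q·n / (1·A·R^(2/3)))² = (9.14×0.045 / (1×5.182×0.8166))² = 0.009446

0.00945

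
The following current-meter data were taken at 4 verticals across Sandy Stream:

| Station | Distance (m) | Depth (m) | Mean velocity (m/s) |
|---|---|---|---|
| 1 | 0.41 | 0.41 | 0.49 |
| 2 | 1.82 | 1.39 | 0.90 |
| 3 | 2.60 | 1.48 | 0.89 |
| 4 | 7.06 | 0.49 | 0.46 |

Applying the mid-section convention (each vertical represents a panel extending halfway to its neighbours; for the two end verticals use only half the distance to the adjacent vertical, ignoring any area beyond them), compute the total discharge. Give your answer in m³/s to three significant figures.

5.47 m³/s

w_1 = (1.82 − 0.41)/2 = 0.705 m; q_1 = 0.49 × 0.41 × 0.705 = 0.1416 m³/s
w_2 = (2.60 − 0.41)/2 = 1.095 m; q_2 = 0.90 × 1.39 × 1.095 = 1.370 m³/s
w_3 = (7.06 − 1.82)/2 = 2.62 m; q_3 = 0.89 × 1.48 × 2.62 = 3.451 m³/s
w_4 = (7.06 − 2.60)/2 = 2.23 m; q_4 = 0.46 × 0.49 × 2.23 = 0.5026 m³/s
Q = Σ qᵢ = 5.465 m³/s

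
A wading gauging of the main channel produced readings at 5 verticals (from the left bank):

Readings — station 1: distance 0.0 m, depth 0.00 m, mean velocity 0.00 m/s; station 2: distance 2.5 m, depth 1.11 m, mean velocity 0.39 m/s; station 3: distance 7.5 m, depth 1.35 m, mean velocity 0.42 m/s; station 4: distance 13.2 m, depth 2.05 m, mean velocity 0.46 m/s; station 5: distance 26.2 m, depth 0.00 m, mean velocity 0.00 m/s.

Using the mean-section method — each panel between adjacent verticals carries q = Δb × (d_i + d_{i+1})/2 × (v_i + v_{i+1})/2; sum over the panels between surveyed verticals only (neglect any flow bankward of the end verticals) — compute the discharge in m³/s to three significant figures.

10.1 m³/s

Panel 1-2: Δb = 2.5 m, d̄ = (0.00+1.11)/2 = 0.555, v̄ = (0.00+0.39)/2 = 0.195 → q = 2.5×0.555×0.195 = 0.2706 m³/s
Panel 2-3: Δb = 5 m, d̄ = (1.11+1.35)/2 = 1.23, v̄ = (0.39+0.42)/2 = 0.405 → q = 5×1.23×0.405 = 2.491 m³/s
Panel 3-4: Δb = 5.7 m, d̄ = (1.35+2.05)/2 = 1.7, v̄ = (0.42+0.46)/2 = 0.44 → q = 5.7×1.7×0.44 = 4.264 m³/s
Panel 4-5: Δb = 13 m, d̄ = (2.05+0.00)/2 = 1.025, v̄ = (0.46+0.00)/2 = 0.23 → q = 13×1.025×0.23 = 3.065 m³/s
Q = Σ q = 10.09 m³/s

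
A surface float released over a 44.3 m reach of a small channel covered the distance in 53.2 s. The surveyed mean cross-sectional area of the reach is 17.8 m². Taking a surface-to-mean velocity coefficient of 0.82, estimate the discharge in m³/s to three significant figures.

12.2 m³/s

v_surface = L / t̄ = 44.3 / 53.2 = 0.8327 m/s
v_mean = 0.82 × 0.8327 = 0.6828 m/s
Q = A × v_mean = 17.8 × 0.6828 = 12.15 m³/s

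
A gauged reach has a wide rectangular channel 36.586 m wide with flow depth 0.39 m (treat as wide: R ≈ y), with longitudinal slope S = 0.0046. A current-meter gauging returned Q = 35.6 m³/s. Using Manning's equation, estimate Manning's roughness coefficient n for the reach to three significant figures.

A = b·y = 36.586 × 0.39 = 14.27 m²
Wide channel: R ≈ y = 0.39 m
n = (1/Q)·A·R^(2/3)·S^(1/2) = (1/35.6) × 14.27 × 0.5338 × 0.06782 = 0.01451

0.0145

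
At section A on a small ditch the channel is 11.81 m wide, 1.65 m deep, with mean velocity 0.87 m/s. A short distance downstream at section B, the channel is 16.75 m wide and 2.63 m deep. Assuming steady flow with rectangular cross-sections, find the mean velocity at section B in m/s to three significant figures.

0.385 m/s

Q = A₁V₁ = (11.81×1.65) × 0.87 = 16.95 m³/s
A₂ = 16.75 × 2.63 = 44.05 m²
V₂ = Q/A₂ = 16.95/44.05 = 0.3848 m/s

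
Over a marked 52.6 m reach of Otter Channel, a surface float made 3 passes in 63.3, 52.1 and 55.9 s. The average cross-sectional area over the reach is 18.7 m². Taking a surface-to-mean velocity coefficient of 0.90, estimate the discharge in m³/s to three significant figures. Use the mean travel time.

t̄ = (63.3 + 52.1 + 55.9) / 3 = 57.1 s
v_surface = L / t̄ = 52.6 / 57.1 = 0.9212 m/s
v_mean = 0.90 × 0.9212 = 0.8291 m/s
Q = A × v_mean = 18.7 × 0.8291 = 15.50 m³/s

15.5 m³/s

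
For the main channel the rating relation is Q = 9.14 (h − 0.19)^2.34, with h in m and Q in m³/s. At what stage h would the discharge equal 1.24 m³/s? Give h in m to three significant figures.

0.616 m

h − h₀ = (Q/C)^(1/b) = (1.24/9.14)^(1/2.34) = 0.4259 m
h = 0.19 + 0.4259 = 0.6159 m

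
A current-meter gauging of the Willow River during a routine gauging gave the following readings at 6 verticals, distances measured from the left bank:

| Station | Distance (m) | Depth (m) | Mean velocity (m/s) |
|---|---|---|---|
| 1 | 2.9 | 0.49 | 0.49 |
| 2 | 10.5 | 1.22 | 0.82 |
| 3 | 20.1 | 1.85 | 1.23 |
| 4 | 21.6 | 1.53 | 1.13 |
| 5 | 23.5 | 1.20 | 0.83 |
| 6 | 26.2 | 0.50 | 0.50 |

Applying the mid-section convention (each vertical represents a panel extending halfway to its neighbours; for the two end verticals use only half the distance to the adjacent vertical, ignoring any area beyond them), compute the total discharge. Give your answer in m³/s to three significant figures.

w_1 = (10.5 − 2.9)/2 = 3.8 m; q_1 = 0.49 × 0.49 × 3.8 = 0.9124 m³/s
w_2 = (20.1 − 2.9)/2 = 8.6 m; q_2 = 0.82 × 1.22 × 8.6 = 8.603 m³/s
w_3 = (21.6 − 10.5)/2 = 5.55 m; q_3 = 1.23 × 1.85 × 5.55 = 12.63 m³/s
w_4 = (23.5 − 20.1)/2 = 1.7 m; q_4 = 1.13 × 1.53 × 1.7 = 2.939 m³/s
w_5 = (26.2 − 21.6)/2 = 2.3 m; q_5 = 0.83 × 1.20 × 2.3 = 2.291 m³/s
w_6 = (26.2 − 23.5)/2 = 1.35 m; q_6 = 0.50 × 0.50 × 1.35 = 0.3375 m³/s
Q = Σ qᵢ = 27.71 m³/s

27.7 m³/s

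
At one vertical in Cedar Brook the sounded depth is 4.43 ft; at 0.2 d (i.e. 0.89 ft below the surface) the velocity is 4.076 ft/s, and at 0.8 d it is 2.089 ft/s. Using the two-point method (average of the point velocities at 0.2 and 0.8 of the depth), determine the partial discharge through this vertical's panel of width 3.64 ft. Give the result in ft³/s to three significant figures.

v̄ = (4.076 + 2.089) / 2 = 3.083 ft/s
q = v̄ × d × w = 3.083 × 4.43 × 3.64 = 49.71 ft³/s

49.7 ft³/s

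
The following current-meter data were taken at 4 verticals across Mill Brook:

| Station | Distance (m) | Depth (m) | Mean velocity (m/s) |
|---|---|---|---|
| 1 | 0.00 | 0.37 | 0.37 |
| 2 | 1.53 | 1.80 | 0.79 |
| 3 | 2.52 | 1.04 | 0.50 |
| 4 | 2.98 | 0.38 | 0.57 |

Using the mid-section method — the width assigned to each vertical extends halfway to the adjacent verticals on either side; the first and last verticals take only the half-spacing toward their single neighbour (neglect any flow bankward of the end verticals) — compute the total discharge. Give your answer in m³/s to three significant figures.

2.32 m³/s

w_1 = (1.53 − 0.00)/2 = 0.765 m; q_1 = 0.37 × 0.37 × 0.765 = 0.1047 m³/s
w_2 = (2.52 − 0.00)/2 = 1.26 m; q_2 = 0.79 × 1.80 × 1.26 = 1.792 m³/s
w_3 = (2.98 − 1.53)/2 = 0.725 m; q_3 = 0.50 × 1.04 × 0.725 = 0.3770 m³/s
w_4 = (2.98 − 2.52)/2 = 0.23 m; q_4 = 0.57 × 0.38 × 0.23 = 0.04982 m³/s
Q = Σ qᵢ = 2.323 m³/s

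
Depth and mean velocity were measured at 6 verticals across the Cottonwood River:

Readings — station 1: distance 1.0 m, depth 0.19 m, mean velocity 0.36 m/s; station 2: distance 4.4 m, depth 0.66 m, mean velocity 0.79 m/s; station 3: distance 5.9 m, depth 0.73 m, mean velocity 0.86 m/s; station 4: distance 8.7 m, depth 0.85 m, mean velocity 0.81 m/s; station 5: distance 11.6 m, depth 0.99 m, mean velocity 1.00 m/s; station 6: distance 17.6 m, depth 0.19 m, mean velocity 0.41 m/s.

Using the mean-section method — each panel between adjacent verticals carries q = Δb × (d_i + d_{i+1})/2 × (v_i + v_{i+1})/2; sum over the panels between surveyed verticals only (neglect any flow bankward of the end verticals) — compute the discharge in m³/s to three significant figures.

8.45 m³/s

Panel 1-2: Δb = 3.4 m, d̄ = (0.19+0.66)/2 = 0.425, v̄ = (0.36+0.79)/2 = 0.575 → q = 3.4×0.425×0.575 = 0.8309 m³/s
Panel 2-3: Δb = 1.5 m, d̄ = (0.66+0.73)/2 = 0.695, v̄ = (0.79+0.86)/2 = 0.825 → q = 1.5×0.695×0.825 = 0.8601 m³/s
Panel 3-4: Δb = 2.8 m, d̄ = (0.73+0.85)/2 = 0.79, v̄ = (0.86+0.81)/2 = 0.835 → q = 2.8×0.79×0.835 = 1.847 m³/s
Panel 4-5: Δb = 2.9 m, d̄ = (0.85+0.99)/2 = 0.92, v̄ = (0.81+1.00)/2 = 0.905 → q = 2.9×0.92×0.905 = 2.415 m³/s
Panel 5-6: Δb = 6 m, d̄ = (0.99+0.19)/2 = 0.59, v̄ = (1.00+0.41)/2 = 0.705 → q = 6×0.59×0.705 = 2.496 m³/s
Q = Σ q = 8.448 m³/s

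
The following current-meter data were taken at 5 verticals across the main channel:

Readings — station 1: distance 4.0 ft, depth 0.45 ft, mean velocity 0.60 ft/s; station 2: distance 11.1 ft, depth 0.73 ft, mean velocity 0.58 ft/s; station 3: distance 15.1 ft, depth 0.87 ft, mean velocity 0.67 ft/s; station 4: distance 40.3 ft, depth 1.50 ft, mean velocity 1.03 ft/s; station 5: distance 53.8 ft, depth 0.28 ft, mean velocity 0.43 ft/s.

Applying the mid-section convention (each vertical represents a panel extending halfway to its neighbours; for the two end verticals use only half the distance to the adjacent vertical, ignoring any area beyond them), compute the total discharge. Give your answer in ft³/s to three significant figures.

42.5 ft³/s

w_1 = (11.1 − 4.0)/2 = 3.55 ft; q_1 = 0.60 × 0.45 × 3.55 = 0.9585 ft³/s
w_2 = (15.1 − 4.0)/2 = 5.55 ft; q_2 = 0.58 × 0.73 × 5.55 = 2.350 ft³/s
w_3 = (40.3 − 11.1)/2 = 14.6 ft; q_3 = 0.67 × 0.87 × 14.6 = 8.510 ft³/s
w_4 = (53.8 − 15.1)/2 = 19.35 ft; q_4 = 1.03 × 1.50 × 19.35 = 29.90 ft³/s
w_5 = (53.8 − 40.3)/2 = 6.75 ft; q_5 = 0.43 × 0.28 × 6.75 = 0.8127 ft³/s
Q = Σ qᵢ = 42.53 ft³/s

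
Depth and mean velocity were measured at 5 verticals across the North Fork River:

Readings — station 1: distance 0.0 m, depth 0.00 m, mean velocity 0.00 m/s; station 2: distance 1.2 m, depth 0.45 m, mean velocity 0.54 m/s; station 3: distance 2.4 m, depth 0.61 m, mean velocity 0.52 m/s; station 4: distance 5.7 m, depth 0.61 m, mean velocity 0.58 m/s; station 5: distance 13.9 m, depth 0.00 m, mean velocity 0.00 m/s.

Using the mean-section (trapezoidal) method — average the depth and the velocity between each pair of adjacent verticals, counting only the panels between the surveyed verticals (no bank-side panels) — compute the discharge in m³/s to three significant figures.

Panel 1-2: Δb = 1.2 m, d̄ = (0.00+0.45)/2 = 0.225, v̄ = (0.00+0.54)/2 = 0.27 → q = 1.2×0.225×0.27 = 0.07290 m³/s
Panel 2-3: Δb = 1.2 m, d̄ = (0.45+0.61)/2 = 0.53, v̄ = (0.54+0.52)/2 = 0.53 → q = 1.2×0.53×0.53 = 0.3371 m³/s
Panel 3-4: Δb = 3.3 m, d̄ = (0.61+0.61)/2 = 0.61, v̄ = (0.52+0.58)/2 = 0.55 → q = 3.3×0.61×0.55 = 1.107 m³/s
Panel 4-5: Δb = 8.2 m, d̄ = (0.61+0.00)/2 = 0.305, v̄ = (0.58+0.00)/2 = 0.29 → q = 8.2×0.305×0.29 = 0.7253 m³/s
Q = Σ q = 2.242 m³/s

2.24 m³/s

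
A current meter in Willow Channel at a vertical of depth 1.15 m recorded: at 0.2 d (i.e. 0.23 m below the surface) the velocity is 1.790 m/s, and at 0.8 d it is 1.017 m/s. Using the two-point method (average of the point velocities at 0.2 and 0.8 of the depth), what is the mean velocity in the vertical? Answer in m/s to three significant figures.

1.40 m/s

v̄ = (1.790 + 1.017) / 2 = 1.404 m/s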